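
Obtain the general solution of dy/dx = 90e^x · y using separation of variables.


Separate variables: dy/y = 90e^x dx.
Integrate: ln|y| = 90e^x + C₀.
Exponentiate: y = Ce^(90e^x).


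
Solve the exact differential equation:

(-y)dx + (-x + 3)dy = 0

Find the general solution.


Check exactness: ∂M/∂y = -1 and ∂N/∂x = -1; equal, so the equation is exact.
Integrate M with respect to x (treating y as constant): ∫M dx = -xy + h(y).
Differentiate w.r.t. y and set equal to N: the x-dependent terms already match, leaving h'(y) = 3. Integrate: h(y) = 3y.
So F(x,y) = -xy + 3y.
General solution: -xy + 3y = C.


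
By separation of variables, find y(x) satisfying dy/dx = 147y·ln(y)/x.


Separate: dy/[y ln(y)] = 147 dx/x.
Substitute u = ln(y): du/u = 147 dx/x.
Integrate: ln|ln(y)| = 147ln|x| + C₀, hence ln(y) = C·x^147.


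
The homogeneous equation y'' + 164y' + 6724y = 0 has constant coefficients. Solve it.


Characteristic equation: r² + 164r + 6724 = 0, i.e. (r + 82)² = 0.
Repeated root r = -82; include an x factor for the second linearly independent solution.
General solution: y = (C₁ + C₂x)e^(-82x).


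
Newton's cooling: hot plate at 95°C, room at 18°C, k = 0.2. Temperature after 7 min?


Newton's law: dT/dt = -k(T - T_a) has solution T(t) = T_a + (T₀ - T_a)e^(-kt).
Plug in T_a = 18, T₀ = 95, k = 0.2, t = 7: T(7) = 18 + (77)e^(-1.40) ≈ 37.0°C.


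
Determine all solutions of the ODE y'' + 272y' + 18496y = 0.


Characteristic equation: r² + 272r + 18496 = 0, i.e. (r + 136)² = 0.
Repeated root r = -136; include an x factor for the second linearly independent solution.
General solution: y = (C₁ + C₂x)e^(-136x).


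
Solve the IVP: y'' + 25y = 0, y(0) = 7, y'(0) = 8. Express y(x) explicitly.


Characteristic roots of r² + 25 = 0 are ±5i, so y = C₁cos(5x) + C₂sin(5x).
Apply y(0) = 7: C₁ = 7. Differentiate and apply y'(0) = 8: 5·C₂ = 8, so C₂ = 8/5.
Particular solution: y = 7cos(5x) + (8/5)sin(5x).


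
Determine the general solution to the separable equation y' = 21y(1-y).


Separate: dy/[y(1-y)] = 21 dx.
Partial fractions: 1/[y(1-y)] = 1/y + 1/(1-y).
Integrate: ln|y/(1-y)| = 21x + C₀.
Solve for y: y = 1/(1 + Ce^(-21x)).


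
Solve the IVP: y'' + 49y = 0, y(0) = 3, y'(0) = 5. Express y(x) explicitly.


Characteristic roots of r² + 49 = 0 are ±7i, so y = C₁cos(7x) + C₂sin(7x).
Apply y(0) = 3: C₁ = 3. Differentiate and apply y'(0) = 5: 7·C₂ = 5, so C₂ = 5/7.
Particular solution: y = 3cos(7x) + (5/7)sin(7x).


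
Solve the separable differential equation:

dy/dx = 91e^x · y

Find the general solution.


Separate variables: dy/y = 91e^x dx.
Integrate: ln|y| = 91e^x + C₀.
Exponentiate: y = Ce^(91e^x).


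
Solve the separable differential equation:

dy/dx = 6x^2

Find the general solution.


Integrate both sides with respect to x: y = ∫ 6x^2 dx = 2x^3 + C.


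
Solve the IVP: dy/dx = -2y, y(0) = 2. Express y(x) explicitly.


General solution of y' = -2y is y = Ce^(-2x).
Apply y(0) = 2: C = 2.
Particular solution: y = 2e^(-2x).


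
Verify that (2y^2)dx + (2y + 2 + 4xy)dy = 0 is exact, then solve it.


Check exactness: ∂M/∂y = 4y and ∂N/∂x = 4y; equal, so the equation is exact.
Integrate M with respect to x (treating y as constant): ∫M dx = 2xy^2 + h(y).
Differentiate w.r.t. y and set equal to N: the x-dependent terms already match, leaving h'(y) = 2y + 2. Integrate: h(y) = y^2 + 2y.
So F(x,y) = y^2 + 2y + 2xy^2.
General solution: y^2 + 2y + 2xy^2 = C.


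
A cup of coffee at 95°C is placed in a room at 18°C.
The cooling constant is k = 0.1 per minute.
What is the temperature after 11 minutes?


Newton's law: dT/dt = -k(T - T_a) has solution T(t) = T_a + (T₀ - T_a)e^(-kt).
Plug in T_a = 18, T₀ = 95, k = 0.1, t = 11: T(11) = 18 + (77)e^(-1.10) ≈ 43.6°C.


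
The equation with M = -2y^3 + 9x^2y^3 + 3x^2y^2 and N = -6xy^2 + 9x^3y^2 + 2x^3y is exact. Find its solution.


Check exactness: ∂M/∂y = -6y^2 + 27x^2y^2 + 6x^2y and ∂N/∂x = -6y^2 + 27x^2y^2 + 6x^2y; equal, so the equation is exact.
Integrate M with respect to x (treating y as constant): ∫M dx = -2xy^3 + 3x^3y^3 + x^3y^2 + h(y).
Differentiate w.r.t. y and set equal to N: all terms match, so h'(y) = 0 and h is a constant absorbed into C.
General solution: -2xy^3 + 3x^3y^3 + x^3y^2 = C.


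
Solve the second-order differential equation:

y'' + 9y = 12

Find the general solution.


Homogeneous part: r² + 9 = 0 ⇒ r = ±3i, so y_h = C₁cos(3x) + C₂sin(3x).
Try constant y_p = A; plug in: 9A = 12 ⇒ A = 4/3.
General solution: y = C₁cos(3x) + C₂sin(3x) + 4/3.


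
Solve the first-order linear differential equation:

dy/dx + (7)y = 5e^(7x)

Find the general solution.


P(x) = 7 ⇒ μ = e^(7x).
(μ y)' = 5e^(14x) ⇒ μ y = (5/14)e^(14x) + C.
Divide by μ: y = (5/14)e^(7x) + Ce^(-7x).


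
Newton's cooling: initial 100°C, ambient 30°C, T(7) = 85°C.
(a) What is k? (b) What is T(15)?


Newton's law: T(t) = T_a + (T₀ - T_a)e^(-kt).
(a) Use T(7) = 85: (85 - 30)/(100 - 30) = e^(-k·7), so k = -ln(0.786)/7 ≈ 0.0345.
(b) Apply k to t = 15: T(15) = 30 + (70)e^(-0.517) ≈ 71.8°C.


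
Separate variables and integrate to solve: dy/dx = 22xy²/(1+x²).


Separate: dy/y² = 22x/(1+x²) dx.
Integrate LHS: ∫ dy/y² = -1/y.
Integrate RHS via u = 1+x²: 11ln(1+x²) + C.
Result: -1/y = 11ln(1+x²) + C.


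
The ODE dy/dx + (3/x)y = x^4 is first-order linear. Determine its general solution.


P(x) = 3/x ⇒ μ = x^3.
(x^3 y)' = x^3·x^4 = x^7.
Integrate: x^3 y = x^8/(8) + C.
Solve for y: y = (1/8)x^5 + C/x^3.


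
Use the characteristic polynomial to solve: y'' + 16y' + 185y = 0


Characteristic equation: r² + 16r + 185 = 0.
Discriminant is negative; roots r = -8 ± 11i (complex conjugate pair).
General solution uses e^(α x)(C₁ cos(β x) + C₂ sin(β x)): y = e^(-8x)(C₁cos(11x) + C₂sin(11x)).


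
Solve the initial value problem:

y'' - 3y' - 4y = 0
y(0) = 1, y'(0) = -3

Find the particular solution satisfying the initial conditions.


Characteristic roots of r² - 3r - 4 = 0 are -1, 4.
General solution y = c₁ e^(-x) + c₂ e^(4x).
Apply y(0) = 1: c₁ + c₂ = 1. Apply y'(0) = -3: -1 c₁ + 4 c₂ = -3.
Solve: c₁ = 7/5, c₂ = -2/5.
Particular solution: y = (7/5)e^(-x) - (2/5)e^(4x).


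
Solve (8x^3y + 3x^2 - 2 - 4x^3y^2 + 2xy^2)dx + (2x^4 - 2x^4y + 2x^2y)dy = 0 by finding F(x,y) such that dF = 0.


Check exactness: ∂M/∂y = 8x^3 - 8x^3y + 4xy and ∂N/∂x = 8x^3 - 8x^3y + 4xy; equal, so the equation is exact.
Integrate M with respect to x (treating y as constant): ∫M dx = 2x^4y + x^3 - 2x - x^4y^2 + x^2y^2 + h(y).
Differentiate w.r.t. y and set equal to N: all terms match, so h'(y) = 0 and h is a constant absorbed into C.
General solution: 2x^4y + x^3 - 2x - x^4y^2 + x^2y^2 = C.


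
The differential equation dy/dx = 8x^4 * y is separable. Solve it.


Separate variables: dy/y = 8x^4 dx.
Integrate: ln|y| = (8/5)x^5 + C₀.
Exponentiate: y = Ce^((8/5)x^5).


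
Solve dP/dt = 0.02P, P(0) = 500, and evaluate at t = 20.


The ODE dP/dt = 0.02P has solution P(t) = P(0)e^(0.02t).
Substitute P(0) = 500 and t = 20: P(20) = 500 e^(0.40) ≈ 746.


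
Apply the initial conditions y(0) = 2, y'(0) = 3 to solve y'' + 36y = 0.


Characteristic roots of r² + 36 = 0 are ±6i, so y = C₁cos(6x) + C₂sin(6x).
Apply y(0) = 2: C₁ = 2. Differentiate and apply y'(0) = 3: 6·C₂ = 3, so C₂ = 1/2.
Particular solution: y = 2cos(6x) + (1/2)sin(6x).


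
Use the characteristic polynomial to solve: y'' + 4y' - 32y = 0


Characteristic equation: r² + 4r - 32 = 0.
Factor: (r + 8)(r - 4) = 0 ⇒ r = -8, 4 (distinct real).
General solution: y = C₁e^(-8x) + C₂e^(4x).


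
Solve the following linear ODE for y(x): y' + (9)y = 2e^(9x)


P(x) = 9 ⇒ μ = e^(9x).
(μ y)' = 2e^(18x) ⇒ μ y = (2/18)e^(18x) + C.
Divide by μ: y = (1/9)e^(9x) + Ce^(-9x).


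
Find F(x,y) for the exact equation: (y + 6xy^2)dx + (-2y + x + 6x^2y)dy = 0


Check exactness: ∂M/∂y = 1 + 12xy and ∂N/∂x = 1 + 12xy; equal, so the equation is exact.
Integrate M with respect to x (treating y as constant): ∫M dx = xy + 3x^2y^2 + h(y).
Differentiate w.r.t. y and set equal to N: the x-dependent terms already match, leaving h'(y) = -2y. Integrate: h(y) = -y^2.
So F(x,y) = -y^2 + xy + 3x^2y^2.
General solution: -y^2 + xy + 3x^2y^2 = C.


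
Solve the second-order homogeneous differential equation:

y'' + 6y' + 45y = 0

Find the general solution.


Characteristic equation: r² + 6r + 45 = 0.
Discriminant is negative; roots r = -3 ± 6i (complex conjugate pair).
General solution uses e^(α x)(C₁ cos(β x) + C₂ sin(β x)): y = e^(-3x)(C₁cos(6x) + C₂sin(6x)).


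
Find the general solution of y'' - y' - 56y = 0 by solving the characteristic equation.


Characteristic equation: r² - r - 56 = 0.
Factor: (r + 7)(r - 8) = 0 ⇒ r = -7, 8 (distinct real).
General solution: y = C₁e^(-7x) + C₂e^(8x).


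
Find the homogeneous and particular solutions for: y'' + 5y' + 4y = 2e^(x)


Characteristic roots of r² + 5r + 4 = 0 are -4, -1.
y_h = C₁e^(-4x) + C₂e^(-x).
Forcing exponent 1 is not a characteristic root; try y_p = Ae^(x).
Substitute: A·(1 + (5)·1 + (4)) = A·10 = 2, so A = 1/5.
General solution: y = C₁e^(-4x) + C₂e^(-x) + (1/5)e^(x).


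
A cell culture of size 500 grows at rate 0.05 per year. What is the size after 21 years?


The ODE dP/dt = 0.05P has solution P(t) = P(0)e^(0.05t).
Substitute P(0) = 500 and t = 21: P(21) = 500 e^(1.05) ≈ 1429.


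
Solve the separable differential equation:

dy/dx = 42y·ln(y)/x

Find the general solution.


Separate: dy/[y ln(y)] = 42 dx/x.
Substitute u = ln(y): du/u = 42 dx/x.
Integrate: ln|ln(y)| = 42ln|x| + C₀, hence ln(y) = C·x^42.


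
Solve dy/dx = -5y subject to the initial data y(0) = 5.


General solution of y' = -5y is y = Ce^(-5x).
Apply y(0) = 5: C = 5.
Particular solution: y = 5e^(-5x).


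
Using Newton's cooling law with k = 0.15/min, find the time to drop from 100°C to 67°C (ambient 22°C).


From T(t) = T_a + (T₀ - T_a)e^(-kt), set T(t) = 67:
(67 - 22) / (100 - 22) = e^(-0.15t), so t = -ln(0.577)/0.15 ≈ 3.7 minutes.


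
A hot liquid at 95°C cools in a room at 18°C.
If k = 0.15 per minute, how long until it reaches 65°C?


From T(t) = T_a + (T₀ - T_a)e^(-kt), set T(t) = 65:
(65 - 18) / (95 - 18) = e^(-0.15t), so t = -ln(0.610)/0.15 ≈ 3.3 minutes.


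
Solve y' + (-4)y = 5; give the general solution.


P(x) = -4 ⇒ μ = e^(-4x).
(μ y)' = 5e^(-4x) ⇒ μ y = -(5/4)e^(-4x) + C.
Divide by μ: y = -5/4 + Ce^(4x).


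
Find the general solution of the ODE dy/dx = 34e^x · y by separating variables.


Separate variables: dy/y = 34e^x dx.
Integrate: ln|y| = 34e^x + C₀.
Exponentiate: y = Ce^(34e^x).


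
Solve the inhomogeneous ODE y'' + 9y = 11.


Homogeneous part: r² + 9 = 0 ⇒ r = ±3i, so y_h = C₁cos(3x) + C₂sin(3x).
Try constant y_p = A; plug in: 9A = 11 ⇒ A = 11/9.
General solution: y = C₁cos(3x) + C₂sin(3x) + 11/9.


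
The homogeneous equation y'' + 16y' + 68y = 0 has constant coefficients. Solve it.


Characteristic equation: r² + 16r + 68 = 0.
Discriminant is negative; roots r = -8 ± 2i (complex conjugate pair).
General solution uses e^(α x)(C₁ cos(β x) + C₂ sin(β x)): y = e^(-8x)(C₁cos(2x) + C₂sin(2x)).


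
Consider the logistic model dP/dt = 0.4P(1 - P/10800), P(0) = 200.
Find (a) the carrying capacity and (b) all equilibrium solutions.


Logistic ODE dP/dt = 0.4P(1 - P/10800) has equilibria where dP/dt = 0, i.e. P = 0 or P = 10800.
The coefficient (1 - P/K) = 0 when P = K, identifying K = 10800 as the carrying capacity.
(a) K = 10800; (b) equilibria P = 0 and P = 10800.


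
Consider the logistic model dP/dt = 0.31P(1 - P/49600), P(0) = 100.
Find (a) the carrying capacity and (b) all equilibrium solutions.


Logistic ODE dP/dt = 0.31P(1 - P/49600) has equilibria where dP/dt = 0, i.e. P = 0 or P = 49600.
The coefficient (1 - P/K) = 0 when P = K, identifying K = 49600 as the carrying capacity.
(a) K = 49600; (b) equilibria P = 0 and P = 49600.


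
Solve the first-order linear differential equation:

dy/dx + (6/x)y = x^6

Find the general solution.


P(x) = 6/x ⇒ μ = x^6.
(x^6 y)' = x^12 ⇒ x^6 y = x^13/(13) + C.
Solve for y: y = (1/13)x^7 + C/x^6.


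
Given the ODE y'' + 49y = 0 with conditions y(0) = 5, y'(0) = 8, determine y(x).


Characteristic roots of r² + 49 = 0 are ±7i, so y = C₁cos(7x) + C₂sin(7x).
Apply y(0) = 5: C₁ = 5. Differentiate and apply y'(0) = 8: 7·C₂ = 8, so C₂ = 8/7.
Particular solution: y = 5cos(7x) + (8/7)sin(7x).


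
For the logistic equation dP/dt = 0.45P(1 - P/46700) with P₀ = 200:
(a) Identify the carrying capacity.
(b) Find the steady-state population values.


Logistic ODE dP/dt = 0.45P(1 - P/46700) has equilibria where dP/dt = 0, i.e. P = 0 or P = 46700.
The coefficient (1 - P/K) = 0 when P = K, identifying K = 46700 as the carrying capacity.
(a) K = 46700; (b) equilibria P = 0 and P = 46700.


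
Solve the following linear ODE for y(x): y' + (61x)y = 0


P(x) = 61x ⇒ μ = e^((61/2)x²).
Q(x) = 0 so μ y is constant: y = Ce^(-(61/2)x²).


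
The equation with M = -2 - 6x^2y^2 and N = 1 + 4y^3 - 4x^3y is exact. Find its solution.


Check exactness: ∂M/∂y = -12x^2y and ∂N/∂x = -12x^2y; equal, so the equation is exact.
Integrate M with respect to x (treating y as constant): ∫M dx = -2x - 2x^3y^2 + h(y).
Differentiate w.r.t. y and set equal to N: the x-dependent terms already match, leaving h'(y) = 1 + 4y^3. Integrate: h(y) = y + y^4.
So F(x,y) = y - 2x + y^4 - 2x^3y^2.
General solution: y - 2x + y^4 - 2x^3y^2 = C.


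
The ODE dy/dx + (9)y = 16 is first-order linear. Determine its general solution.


P(x) = 9, Q(x) = 16; integrating factor μ = e^(9x).
(μ y)' = 16e^(9x) ⇒ μ y = (16/9)e^(9x) + C.
Divide by μ: y = 16/9 + Ce^(-9x).


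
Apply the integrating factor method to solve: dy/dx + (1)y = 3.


P(x) = 1, Q(x) = 3; integrating factor μ = e^(x).
(μ y)' = 3e^(x) ⇒ μ y = 3e^(x) + C.
Divide by μ: y = 3 + Ce^(-x).


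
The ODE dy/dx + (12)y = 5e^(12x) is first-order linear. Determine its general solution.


P(x) = 12 ⇒ μ = e^(12x).
(μ y)' = 5e^(24x) ⇒ μ y = (5/24)e^(24x) + C.
Divide by μ: y = (5/24)e^(12x) + Ce^(-12x).


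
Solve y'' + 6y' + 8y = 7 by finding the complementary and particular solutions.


Characteristic roots of r² + 6r + 8 = 0 are -4, -2.
y_h = C₁e^(-4x) + C₂e^(-2x).
Constant forcing; try y_p = A. Then 8A = 7 ⇒ A = 7/8.
General solution: y = C₁e^(-4x) + C₂e^(-2x) + 7/8.


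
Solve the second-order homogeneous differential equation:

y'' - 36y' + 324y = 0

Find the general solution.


Characteristic equation: r² - 36r + 324 = 0, i.e. (r - 18)² = 0.
Repeated root r = 18; include an x factor for the second linearly independent solution.
General solution: y = (C₁ + C₂x)e^(18x).


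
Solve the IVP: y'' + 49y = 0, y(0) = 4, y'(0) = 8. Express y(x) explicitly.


Characteristic roots of r² + 49 = 0 are ±7i, so y = C₁cos(7x) + C₂sin(7x).
Apply y(0) = 4: C₁ = 4. Differentiate and apply y'(0) = 8: 7·C₂ = 8, so C₂ = 8/7.
Particular solution: y = 4cos(7x) + (8/7)sin(7x).


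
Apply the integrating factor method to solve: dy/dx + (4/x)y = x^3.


P(x) = 4/x ⇒ μ = x^4.
(x^4 y)' = x^4·x^3 = x^7.
Integrate: x^4 y = x^8/(8) + C.
Solve for y: y = (1/8)x^4 + C/x^4.


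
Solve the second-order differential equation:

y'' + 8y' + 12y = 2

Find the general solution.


Characteristic roots of r² + 8r + 12 = 0 are -2, -6.
y_h = C₁e^(-2x) + C₂e^(-6x).
Constant forcing; try y_p = A. Then 12A = 2 ⇒ A = 1/6.
General solution: y = C₁e^(-2x) + C₂e^(-6x) + 1/6.


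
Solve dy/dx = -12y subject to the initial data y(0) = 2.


General solution of y' = -12y is y = Ce^(-12x).
Apply y(0) = 2: C = 2.
Particular solution: y = 2e^(-12x).


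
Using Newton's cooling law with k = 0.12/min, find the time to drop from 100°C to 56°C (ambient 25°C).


From T(t) = T_a + (T₀ - T_a)e^(-kt), set T(t) = 56:
(56 - 25) / (100 - 25) = e^(-0.12t), so t = -ln(0.413)/0.12 ≈ 7.4 minutes.


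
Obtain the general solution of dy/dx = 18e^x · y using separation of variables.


Separate variables: dy/y = 18e^x dx.
Integrate: ln|y| = 18e^x + C₀.
Exponentiate: y = Ce^(18e^x).


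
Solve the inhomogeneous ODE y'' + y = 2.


Homogeneous part: r² + 1 = 0 ⇒ r = ±1i, so y_h = C₁cos(x) + C₂sin(x).
Try constant y_p = A; plug in: 1A = 2 ⇒ A = 2.
General solution: y = C₁cos(x) + C₂sin(x) + 2.


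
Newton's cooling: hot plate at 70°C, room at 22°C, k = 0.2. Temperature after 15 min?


Newton's law: dT/dt = -k(T - T_a) has solution T(t) = T_a + (T₀ - T_a)e^(-kt).
Plug in T_a = 22, T₀ = 70, k = 0.2, t = 15: T(15) = 22 + (48)e^(-3.00) ≈ 24.4°C.


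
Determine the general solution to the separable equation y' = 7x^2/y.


Separate variables: y dy = 7x^2 dx.
Integrate both sides: y²/2 = (7/3)x^3 + C₀.
Multiply by 2: y² = (14/3)x^3 + C.


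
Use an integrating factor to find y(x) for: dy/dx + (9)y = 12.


P(x) = 9, Q(x) = 12; integrating factor μ = e^(9x).
(μ y)' = 12e^(9x) ⇒ μ y = (4/3)e^(9x) + C.
Divide by μ: y = 4/3 + Ce^(-9x).


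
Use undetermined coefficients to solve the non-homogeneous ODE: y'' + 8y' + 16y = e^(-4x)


Characteristic polynomial (r + 4)² = 0; repeated root r = -4.
y_h = (C₁ + C₂x)e^(-4x). Forcing matches the repeated root (resonance), so try y_p = Ax² e^(-4x).
Substitute and solve for A: 2A = 1, so A = 1/2.
General solution: y = (C₁ + C₂x + (1/2)x²)e^(-4x).


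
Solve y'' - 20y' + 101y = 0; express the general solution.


Characteristic equation: r² - 20r + 101 = 0.
Discriminant is negative; roots r = 10 ± 1i (complex conjugate pair).
General solution uses e^(α x)(C₁ cos(β x) + C₂ sin(β x)): y = e^(10x)(C₁cos(x) + C₂sin(x)).


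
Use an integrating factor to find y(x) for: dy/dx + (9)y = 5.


P(x) = 9, Q(x) = 5; integrating factor μ = e^(9x).
(μ y)' = 5e^(9x) ⇒ μ y = (5/9)e^(9x) + C.
Divide by μ: y = 5/9 + Ce^(-9x).


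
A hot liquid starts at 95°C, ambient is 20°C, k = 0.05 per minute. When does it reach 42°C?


From T(t) = T_a + (T₀ - T_a)e^(-kt), set T(t) = 42:
(42 - 20) / (95 - 20) = e^(-0.05t), so t = -ln(0.293)/0.05 ≈ 24.5 minutes.


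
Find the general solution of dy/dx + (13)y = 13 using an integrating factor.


P(x) = 13, Q(x) = 13; integrating factor μ = e^(13x).
(μ y)' = 13e^(13x) ⇒ μ y = e^(13x) + C.
Divide by μ: y = 1 + Ce^(-13x).


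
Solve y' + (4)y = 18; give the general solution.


P(x) = 4, Q(x) = 18; integrating factor μ = e^(4x).
(μ y)' = 18e^(4x) ⇒ μ y = (9/2)e^(4x) + C.
Divide by μ: y = 9/2 + Ce^(-4x).


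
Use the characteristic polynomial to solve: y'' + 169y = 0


Characteristic equation: r² + 169 = 0.
Discriminant is negative; roots r = 0 ± 13i (complex conjugate pair).
General solution uses e^(α x)(C₁ cos(β x) + C₂ sin(β x)): y = C₁cos(13x) + C₂sin(13x).


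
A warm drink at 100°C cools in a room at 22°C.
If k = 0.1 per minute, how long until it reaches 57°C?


From T(t) = T_a + (T₀ - T_a)e^(-kt), set T(t) = 57:
(57 - 22) / (100 - 22) = e^(-0.1t), so t = -ln(0.449)/0.1 ≈ 8.0 minutes.


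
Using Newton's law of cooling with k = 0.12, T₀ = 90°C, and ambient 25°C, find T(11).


Newton's law: dT/dt = -k(T - T_a) has solution T(t) = T_a + (T₀ - T_a)e^(-kt).
Plug in T_a = 25, T₀ = 90, k = 0.12, t = 11: T(11) = 25 + (65)e^(-1.32) ≈ 42.4°C.


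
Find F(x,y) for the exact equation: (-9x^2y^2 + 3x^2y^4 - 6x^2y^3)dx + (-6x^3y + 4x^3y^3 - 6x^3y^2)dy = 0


Check exactness: ∂M/∂y = -18x^2y + 12x^2y^3 - 18x^2y^2 and ∂N/∂x = -18x^2y + 12x^2y^3 - 18x^2y^2; equal, so the equation is exact.
Integrate M with respect to x (treating y as constant): ∫M dx = -3x^3y^2 + x^3y^4 - 2x^3y^3 + h(y).
Differentiate w.r.t. y and set equal to N: all terms match, so h'(y) = 0 and h is a constant absorbed into C.
General solution: -3x^3y^2 + x^3y^4 - 2x^3y^3 = C.


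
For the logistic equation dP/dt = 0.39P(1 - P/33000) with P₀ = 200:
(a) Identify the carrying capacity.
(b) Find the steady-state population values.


Logistic ODE dP/dt = 0.39P(1 - P/33000) has equilibria where dP/dt = 0, i.e. P = 0 or P = 33000.
The coefficient (1 - P/K) = 0 when P = K, identifying K = 33000 as the carrying capacity.
(a) K = 33000; (b) equilibria P = 0 and P = 33000.


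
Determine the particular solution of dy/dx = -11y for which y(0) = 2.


General solution of y' = -11y is y = Ce^(-11x).
Apply y(0) = 2: C = 2.
Particular solution: y = 2e^(-11x).


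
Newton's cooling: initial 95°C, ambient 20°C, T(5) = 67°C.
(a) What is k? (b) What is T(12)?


Newton's law: T(t) = T_a + (T₀ - T_a)e^(-kt).
(a) Use T(5) = 67: (67 - 20)/(95 - 20) = e^(-k·5), so k = -ln(0.627)/5 ≈ 0.0935.
(b) Apply k to t = 12: T(12) = 20 + (75)e^(-1.122) ≈ 44.4°C.


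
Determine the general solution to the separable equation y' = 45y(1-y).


Separate: dy/[y(1-y)] = 45 dx.
Partial fractions: 1/[y(1-y)] = 1/y + 1/(1-y).
Integrate: ln|y/(1-y)| = 45x + C₀.
Solve for y: y = 1/(1 + Ce^(-45x)).


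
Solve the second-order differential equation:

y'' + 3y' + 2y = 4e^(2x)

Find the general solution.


Characteristic roots of r² + 3r + 2 = 0 are -1, -2.
y_h = C₁e^(-x) + C₂e^(-2x).
Forcing exponent 2 is not a characteristic root; try y_p = Ae^(2x).
Substitute: A·(4 + (3)·2 + (2)) = A·12 = 4, so A = 1/3.
General solution: y = C₁e^(-x) + C₂e^(-2x) + (1/3)e^(2x).


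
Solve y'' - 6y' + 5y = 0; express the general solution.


Characteristic equation: r² - 6r + 5 = 0.
Factor: (r - 5)(r - 1) = 0 ⇒ r = 5, 1 (distinct real).
General solution: y = C₁e^(5x) + C₂e^(x).


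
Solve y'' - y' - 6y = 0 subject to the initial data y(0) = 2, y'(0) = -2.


Characteristic roots of r² - r - 6 = 0 are 3, -2.
General solution y = c₁ e^(3x) + c₂ e^(-2x).
Apply y(0) = 2: c₁ + c₂ = 2. Apply y'(0) = -2: 3 c₁ - 2 c₂ = -2.
Solve: c₁ = 2/5, c₂ = 8/5.
Particular solution: y = (2/5)e^(3x) + (8/5)e^(-2x).


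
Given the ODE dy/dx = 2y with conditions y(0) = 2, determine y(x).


General solution of y' = 2y is y = Ce^(2x).
Apply y(0) = 2: C = 2.
Particular solution: y = 2e^(2x).


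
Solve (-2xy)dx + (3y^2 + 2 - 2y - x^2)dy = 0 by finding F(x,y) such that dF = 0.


Check exactness: ∂M/∂y = -2x and ∂N/∂x = -2x; equal, so the equation is exact.
Integrate M with respect to x (treating y as constant): ∫M dx = -x^2y + h(y).
Differentiate w.r.t. y and set equal to N: the x-dependent terms already match, leaving h'(y) = 3y^2 + 2 - 2y. Integrate: h(y) = y^3 + 2y - y^2.
So F(x,y) = y^3 + 2y - y^2 - x^2y.
General solution: y^3 + 2y - y^2 - x^2y = C.


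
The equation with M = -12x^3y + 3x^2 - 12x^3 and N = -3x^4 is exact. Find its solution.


Check exactness: ∂M/∂y = -12x^3 and ∂N/∂x = -12x^3; equal, so the equation is exact.
Integrate M with respect to x (treating y as constant): ∫M dx = -3x^4y + x^3 - 3x^4 + h(y).
Differentiate w.r.t. y and set equal to N: all terms match, so h'(y) = 0 and h is a constant absorbed into C.
General solution: -3x^4y + x^3 - 3x^4 = C.


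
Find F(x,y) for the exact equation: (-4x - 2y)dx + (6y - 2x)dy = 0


Check exactness: ∂M/∂y = -2 and ∂N/∂x = -2; equal, so the equation is exact.
Integrate M with respect to x (treating y as constant): ∫M dx = -2x^2 - 2xy + h(y).
Differentiate w.r.t. y and set equal to N: the x-dependent terms already match, leaving h'(y) = 6y. Integrate: h(y) = 3y^2.
So F(x,y) = -2x^2 + 3y^2 - 2xy.
General solution: -2x^2 + 3y^2 - 2xy = C.


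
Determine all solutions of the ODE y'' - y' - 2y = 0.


Characteristic equation: r² - r - 2 = 0.
Factor: (r + 1)(r - 2) = 0 ⇒ r = -1, 2 (distinct real).
General solution: y = C₁e^(-x) + C₂e^(2x).


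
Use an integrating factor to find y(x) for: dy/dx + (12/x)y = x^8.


P(x) = 12/x ⇒ μ = x^12.
(x^12 y)' = x^20 ⇒ x^12 y = x^21/(21) + C.
Solve for y: y = (1/21)x^9 + C/x^12.


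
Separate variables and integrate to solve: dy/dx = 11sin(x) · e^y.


Separate: e^(-y) dy = 11sin(x) dx.
Integrate: -e^(-y) = -11cos(x) + C₀.
Rearrange: e^(-y) = 11cos(x) + C.


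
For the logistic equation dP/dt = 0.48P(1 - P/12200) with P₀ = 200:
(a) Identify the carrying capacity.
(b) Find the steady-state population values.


Logistic ODE dP/dt = 0.48P(1 - P/12200) has equilibria where dP/dt = 0, i.e. P = 0 or P = 12200.
The coefficient (1 - P/K) = 0 when P = K, identifying K = 12200 as the carrying capacity.
(a) K = 12200; (b) equilibria P = 0 and P = 12200.


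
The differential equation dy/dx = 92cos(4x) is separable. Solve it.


g(y) = 1, so integrate directly: y = ∫ 92cos(4x) dx = 23sin(4x) + C.


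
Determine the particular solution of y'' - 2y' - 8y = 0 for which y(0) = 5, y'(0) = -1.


Characteristic roots of r² - 2r - 8 = 0 are 4, -2.
General solution y = c₁ e^(4x) + c₂ e^(-2x).
Apply y(0) = 5: c₁ + c₂ = 5. Apply y'(0) = -1: 4 c₁ - 2 c₂ = -1.
Solve: c₁ = 3/2, c₂ = 7/2.
Particular solution: y = (3/2)e^(4x) + (7/2)e^(-2x).


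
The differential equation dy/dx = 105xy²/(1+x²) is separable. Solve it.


Separate: dy/y² = 105x/(1+x²) dx.
Integrate LHS: ∫ dy/y² = -1/y.
Integrate RHS via u = 1+x²: (105/2)ln(1+x²) + C.
Result: -1/y = (105/2)ln(1+x²) + C.


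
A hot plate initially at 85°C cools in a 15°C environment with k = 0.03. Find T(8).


Newton's law: dT/dt = -k(T - T_a) has solution T(t) = T_a + (T₀ - T_a)e^(-kt).
Plug in T_a = 15, T₀ = 85, k = 0.03, t = 8: T(8) = 15 + (70)e^(-0.24) ≈ 70.1°C.


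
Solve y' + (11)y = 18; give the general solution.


P(x) = 11, Q(x) = 18; integrating factor μ = e^(11x).
(μ y)' = 18e^(11x) ⇒ μ y = (18/11)e^(11x) + C.
Divide by μ: y = 18/11 + Ce^(-11x).


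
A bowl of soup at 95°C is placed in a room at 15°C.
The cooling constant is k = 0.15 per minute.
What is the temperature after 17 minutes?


Newton's law: dT/dt = -k(T - T_a) has solution T(t) = T_a + (T₀ - T_a)e^(-kt).
Plug in T_a = 15, T₀ = 95, k = 0.15, t = 17: T(17) = 15 + (80)e^(-2.55) ≈ 21.2°C.


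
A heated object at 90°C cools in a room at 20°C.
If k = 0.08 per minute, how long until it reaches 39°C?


From T(t) = T_a + (T₀ - T_a)e^(-kt), set T(t) = 39:
(39 - 20) / (90 - 20) = e^(-0.08t), so t = -ln(0.271)/0.08 ≈ 16.3 minutes.


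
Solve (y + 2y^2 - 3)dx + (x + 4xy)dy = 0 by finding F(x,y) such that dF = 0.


Check exactness: ∂M/∂y = 1 + 4y and ∂N/∂x = 1 + 4y; equal, so the equation is exact.
Integrate M with respect to x (treating y as constant): ∫M dx = xy + 2xy^2 - 3x + h(y).
Differentiate w.r.t. y and set equal to N: all terms match, so h'(y) = 0 and h is a constant absorbed into C.
General solution: xy + 2xy^2 - 3x = C.


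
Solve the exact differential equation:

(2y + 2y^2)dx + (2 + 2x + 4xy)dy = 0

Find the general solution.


Check exactness: ∂M/∂y = 2 + 4y and ∂N/∂x = 2 + 4y; equal, so the equation is exact.
Integrate M with respect to x (treating y as constant): ∫M dx = 2xy + 2xy^2 + h(y).
Differentiate w.r.t. y and set equal to N: the x-dependent terms already match, leaving h'(y) = 2. Integrate: h(y) = 2y.
So F(x,y) = 2y + 2xy + 2xy^2.
General solution: 2y + 2xy + 2xy^2 = C.


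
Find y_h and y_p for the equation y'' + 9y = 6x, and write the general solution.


Homogeneous: r² + 9 = 0 ⇒ r = ±3i, y_h = C₁cos(3x) + C₂sin(3x).
Polynomial forcing; try y_p = Ax + B. Then y_p'' + 9 y_p = 9(Ax + B) = 6x, so B = 0 and A = 2/3.
General solution: y = C₁cos(3x) + C₂sin(3x) + (2/3)x.


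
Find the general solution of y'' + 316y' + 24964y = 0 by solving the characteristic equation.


Characteristic equation: r² + 316r + 24964 = 0, i.e. (r + 158)² = 0.
Repeated root r = -158; include an x factor for the second linearly independent solution.
General solution: y = (C₁ + C₂x)e^(-158x).


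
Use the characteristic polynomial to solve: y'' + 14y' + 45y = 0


Characteristic equation: r² + 14r + 45 = 0.
Factor: (r + 5)(r + 9) = 0 ⇒ r = -5, -9 (distinct real).
General solution: y = C₁e^(-5x) + C₂e^(-9x).


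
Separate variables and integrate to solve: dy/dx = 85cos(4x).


g(y) = 1, so integrate directly: y = ∫ 85cos(4x) dx = (85/4)sin(4x) + C.


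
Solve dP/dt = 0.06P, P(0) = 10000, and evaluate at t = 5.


The ODE dP/dt = 0.06P has solution P(t) = P(0)e^(0.06t).
Substitute P(0) = 10000 and t = 5: P(5) = 10000 e^(0.30) ≈ 13499.


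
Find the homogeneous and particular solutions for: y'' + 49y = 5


Homogeneous part: r² + 49 = 0 ⇒ r = ±7i, so y_h = C₁cos(7x) + C₂sin(7x).
Try constant y_p = A; plug in: 49A = 5 ⇒ A = 5/49.
General solution: y = C₁cos(7x) + C₂sin(7x) + 5/49.


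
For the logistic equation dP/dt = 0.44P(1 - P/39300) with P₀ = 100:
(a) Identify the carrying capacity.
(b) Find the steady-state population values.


Logistic ODE dP/dt = 0.44P(1 - P/39300) has equilibria where dP/dt = 0, i.e. P = 0 or P = 39300.
The coefficient (1 - P/K) = 0 when P = K, identifying K = 39300 as the carrying capacity.
(a) K = 39300; (b) equilibria P = 0 and P = 39300.


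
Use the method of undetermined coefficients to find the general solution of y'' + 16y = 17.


Homogeneous part: r² + 16 = 0 ⇒ r = ±4i, so y_h = C₁cos(4x) + C₂sin(4x).
Try constant y_p = A; plug in: 16A = 17 ⇒ A = 17/16.
General solution: y = C₁cos(4x) + C₂sin(4x) + 17/16.


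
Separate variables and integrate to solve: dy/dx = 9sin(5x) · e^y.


Separate: e^(-y) dy = 9sin(5x) dx.
Integrate: -e^(-y) = -(9/5)cos(5x) + C₀.
Rearrange: e^(-y) = (9/5)cos(5x) + C.


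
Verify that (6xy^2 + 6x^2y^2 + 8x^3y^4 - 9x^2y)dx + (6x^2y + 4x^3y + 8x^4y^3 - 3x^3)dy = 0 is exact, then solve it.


Check exactness: ∂M/∂y = 12xy + 12x^2y + 32x^3y^3 - 9x^2 and ∂N/∂x = 12xy + 12x^2y + 32x^3y^3 - 9x^2; equal, so the equation is exact.
Integrate M with respect to x (treating y as constant): ∫M dx = 3x^2y^2 + 2x^3y^2 + 2x^4y^4 - 3x^3y + h(y).
Differentiate w.r.t. y and set equal to N: all terms match, so h'(y) = 0 and h is a constant absorbed into C.
General solution: 3x^2y^2 + 2x^3y^2 + 2x^4y^4 - 3x^3y = C.


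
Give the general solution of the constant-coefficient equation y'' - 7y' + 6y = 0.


Characteristic equation: r² - 7r + 6 = 0.
Factor: (r - 1)(r - 6) = 0 ⇒ r = 1, 6 (distinct real).
General solution: y = C₁e^(x) + C₂e^(6x).


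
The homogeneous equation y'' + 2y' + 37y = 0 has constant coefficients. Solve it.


Characteristic equation: r² + 2r + 37 = 0.
Discriminant is negative; roots r = -1 ± 6i (complex conjugate pair).
General solution uses e^(α x)(C₁ cos(β x) + C₂ sin(β x)): y = e^(-x)(C₁cos(6x) + C₂sin(6x)).


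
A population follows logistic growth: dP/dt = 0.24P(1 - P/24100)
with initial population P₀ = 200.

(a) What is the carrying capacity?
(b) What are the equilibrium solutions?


Logistic ODE dP/dt = 0.24P(1 - P/24100) has equilibria where dP/dt = 0, i.e. P = 0 or P = 24100.
The coefficient (1 - P/K) = 0 when P = K, identifying K = 24100 as the carrying capacity.
(a) K = 24100; (b) equilibria P = 0 and P = 24100.


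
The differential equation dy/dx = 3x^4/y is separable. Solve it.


Separate variables: y dy = 3x^4 dx.
Integrate both sides: y²/2 = (3/5)x^5 + C₀.
Multiply by 2: y² = (6/5)x^5 + C.


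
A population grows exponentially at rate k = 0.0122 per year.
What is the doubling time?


Exponential growth: P(t) = P₀ e^(0.0122t). Set P(t)/P₀ = 2: e^(0.0122t) = 2.
Solve: t = ln(2)/0.0122 ≈ 56.82 years.


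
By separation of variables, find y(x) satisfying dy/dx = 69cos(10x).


g(y) = 1, so integrate directly: y = ∫ 69cos(10x) dx = (69/10)sin(10x) + C.


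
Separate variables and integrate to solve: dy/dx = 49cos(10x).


g(y) = 1, so integrate directly: y = ∫ 49cos(10x) dx = (49/10)sin(10x) + C.


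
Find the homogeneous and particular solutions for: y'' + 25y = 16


Homogeneous part: r² + 25 = 0 ⇒ r = ±5i, so y_h = C₁cos(5x) + C₂sin(5x).
Try constant y_p = A; plug in: 25A = 16 ⇒ A = 16/25.
General solution: y = C₁cos(5x) + C₂sin(5x) + 16/25.


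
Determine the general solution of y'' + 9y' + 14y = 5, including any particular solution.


Characteristic roots of r² + 9r + 14 = 0 are -2, -7.
y_h = C₁e^(-2x) + C₂e^(-7x).
Constant forcing; try y_p = A. Then 14A = 5 ⇒ A = 5/14.
General solution: y = C₁e^(-2x) + C₂e^(-7x) + 5/14.


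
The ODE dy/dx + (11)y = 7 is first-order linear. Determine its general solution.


P(x) = 11, Q(x) = 7; integrating factor μ = e^(11x).
(μ y)' = 7e^(11x) ⇒ μ y = (7/11)e^(11x) + C.
Divide by μ: y = 7/11 + Ce^(-11x).


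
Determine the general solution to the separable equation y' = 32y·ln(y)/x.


Separate: dy/[y ln(y)] = 32 dx/x.
Substitute u = ln(y): du/u = 32 dx/x.
Integrate: ln|ln(y)| = 32ln|x| + C₀, hence ln(y) = C·x^32.


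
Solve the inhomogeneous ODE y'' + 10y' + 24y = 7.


Characteristic roots of r² + 10r + 24 = 0 are -6, -4.
y_h = C₁e^(-6x) + C₂e^(-4x).
Constant forcing; try y_p = A. Then 24A = 7 ⇒ A = 7/24.
General solution: y = C₁e^(-6x) + C₂e^(-4x) + 7/24.


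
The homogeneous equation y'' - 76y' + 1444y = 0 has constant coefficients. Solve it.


Characteristic equation: r² - 76r + 1444 = 0, i.e. (r - 38)² = 0.
Repeated root r = 38; include an x factor for the second linearly independent solution.
General solution: y = (C₁ + C₂x)e^(38x).


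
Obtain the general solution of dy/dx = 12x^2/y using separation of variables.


Separate variables: y dy = 12x^2 dx.
Integrate both sides: y²/2 = 4x^3 + C₀.
Multiply by 2: y² = 8x^3 + C.


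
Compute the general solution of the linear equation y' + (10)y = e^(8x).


P(x) = 10 ⇒ μ = e^(10x).
(μ y)' = e^(18x) ⇒ μ y = e^(18x)/18 + C.
Divide by μ: y = (1/18)e^(8x) + Ce^(-10x).


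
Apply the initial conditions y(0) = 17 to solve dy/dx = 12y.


General solution of y' = 12y is y = Ce^(12x).
Apply y(0) = 17: C = 17.
Particular solution: y = 17e^(12x).


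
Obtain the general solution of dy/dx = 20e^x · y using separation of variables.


Separate variables: dy/y = 20e^x dx.
Integrate: ln|y| = 20e^x + C₀.
Exponentiate: y = Ce^(20e^x).


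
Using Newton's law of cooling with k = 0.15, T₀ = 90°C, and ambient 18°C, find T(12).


Newton's law: dT/dt = -k(T - T_a) has solution T(t) = T_a + (T₀ - T_a)e^(-kt).
Plug in T_a = 18, T₀ = 90, k = 0.15, t = 12: T(12) = 18 + (72)e^(-1.80) ≈ 29.9°C.


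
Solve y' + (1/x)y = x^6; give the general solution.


P(x) = 1/x ⇒ μ = x^1.
(x^1 y)' = x^7 ⇒ x^1 y = x^8/(8) + C.
Solve for y: y = (1/8)x^7 + C/x^1.


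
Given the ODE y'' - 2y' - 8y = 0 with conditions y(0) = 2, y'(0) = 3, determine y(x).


Characteristic roots of r² - 2r - 8 = 0 are 4, -2.
General solution y = c₁ e^(4x) + c₂ e^(-2x).
Apply y(0) = 2: c₁ + c₂ = 2. Apply y'(0) = 3: 4 c₁ - 2 c₂ = 3.
Solve: c₁ = 7/6, c₂ = 5/6.
Particular solution: y = (7/6)e^(4x) + (5/6)e^(-2x).


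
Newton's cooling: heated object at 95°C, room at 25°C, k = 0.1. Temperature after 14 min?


Newton's law: dT/dt = -k(T - T_a) has solution T(t) = T_a + (T₀ - T_a)e^(-kt).
Plug in T_a = 25, T₀ = 95, k = 0.1, t = 14: T(14) = 25 + (70)e^(-1.40) ≈ 42.3°C.


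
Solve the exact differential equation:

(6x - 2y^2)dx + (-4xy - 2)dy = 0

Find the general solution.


Check exactness: ∂M/∂y = -4y and ∂N/∂x = -4y; equal, so the equation is exact.
Integrate M with respect to x (treating y as constant): ∫M dx = 3x^2 - 2xy^2 + h(y).
Differentiate w.r.t. y and set equal to N: the x-dependent terms already match, leaving h'(y) = -2. Integrate: h(y) = -2y.
So F(x,y) = 3x^2 - 2xy^2 - 2y.
General solution: 3x^2 - 2xy^2 - 2y = C.


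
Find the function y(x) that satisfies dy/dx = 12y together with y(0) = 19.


General solution of y' = 12y is y = Ce^(12x).
Apply y(0) = 19: C = 19.
Particular solution: y = 19e^(12x).


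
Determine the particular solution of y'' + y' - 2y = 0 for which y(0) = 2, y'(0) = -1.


Characteristic roots of r² + r - 2 = 0 are -2, 1.
General solution y = c₁ e^(-2x) + c₂ e^(x).
Apply y(0) = 2: c₁ + c₂ = 2. Apply y'(0) = -1: -2 c₁ + 1 c₂ = -1.
Solve: c₁ = 1, c₂ = 1.
Particular solution: y = e^(-2x) + e^(x).


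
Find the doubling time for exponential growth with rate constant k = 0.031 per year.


Exponential growth: P(t) = P₀ e^(0.031t). Set P(t)/P₀ = 2: e^(0.031t) = 2.
Solve: t = ln(2)/0.031 ≈ 22.36 years.


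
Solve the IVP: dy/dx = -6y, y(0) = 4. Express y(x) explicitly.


General solution of y' = -6y is y = Ce^(-6x).
Apply y(0) = 4: C = 4.
Particular solution: y = 4e^(-6x).


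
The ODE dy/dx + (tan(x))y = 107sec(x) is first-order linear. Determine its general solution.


P(x) = tan(x) ⇒ μ = e^(∫tan(x)dx) = sec(x).
(sec(x) y)' = 107sec²(x) ⇒ sec(x) y = 107tan(x) + C.
Multiply by cos(x): y = 107sin(x) + C·cos(x).


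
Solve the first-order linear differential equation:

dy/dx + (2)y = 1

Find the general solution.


P(x) = 2, Q(x) = 1; integrating factor μ = e^(2x).
(μ y)' = e^(2x) ⇒ μ y = (1/2)e^(2x) + C.
Divide by μ: y = 1/2 + Ce^(-2x).


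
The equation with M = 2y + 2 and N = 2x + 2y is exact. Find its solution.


Check exactness: ∂M/∂y = 2 and ∂N/∂x = 2; equal, so the equation is exact.
Integrate M with respect to x (treating y as constant): ∫M dx = 2xy + 2x + h(y).
Differentiate w.r.t. y and set equal to N: the x-dependent terms already match, leaving h'(y) = 2y. Integrate: h(y) = y^2.
So F(x,y) = 2xy + y^2 + 2x.
General solution: 2xy + y^2 + 2x = C.


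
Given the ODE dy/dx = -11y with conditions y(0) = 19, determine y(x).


General solution of y' = -11y is y = Ce^(-11x).
Apply y(0) = 19: C = 19.
Particular solution: y = 19e^(-11x).


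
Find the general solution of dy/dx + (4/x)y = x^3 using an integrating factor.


P(x) = 4/x ⇒ μ = x^4.
(x^4 y)' = x^4·x^3 = x^7.
Integrate: x^4 y = x^8/(8) + C.
Solve for y: y = (1/8)x^4 + C/x^4.


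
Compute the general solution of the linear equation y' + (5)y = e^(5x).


P(x) = 5 ⇒ μ = e^(5x).
(μ y)' = e^(10x) ⇒ μ y = (1/10)e^(10x) + C.
Divide by μ: y = (1/10)e^(5x) + Ce^(-5x).


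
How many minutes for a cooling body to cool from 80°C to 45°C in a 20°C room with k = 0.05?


From T(t) = T_a + (T₀ - T_a)e^(-kt), set T(t) = 45:
(45 - 20) / (80 - 20) = e^(-0.05t), so t = -ln(0.417)/0.05 ≈ 17.5 minutes.


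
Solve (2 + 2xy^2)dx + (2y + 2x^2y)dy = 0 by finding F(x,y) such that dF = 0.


Check exactness: ∂M/∂y = 4xy and ∂N/∂x = 4xy; equal, so the equation is exact.
Integrate M with respect to x (treating y as constant): ∫M dx = 2x + x^2y^2 + h(y).
Differentiate w.r.t. y and set equal to N: the x-dependent terms already match, leaving h'(y) = 2y. Integrate: h(y) = y^2.
So F(x,y) = 2x + y^2 + x^2y^2.
General solution: 2x + y^2 + x^2y^2 = C.


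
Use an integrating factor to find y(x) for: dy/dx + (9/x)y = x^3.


P(x) = 9/x ⇒ μ = x^9.
(x^9 y)' = x^12 ⇒ x^9 y = x^13/(13) + C.
Solve for y: y = (1/13)x^4 + C/x^9.


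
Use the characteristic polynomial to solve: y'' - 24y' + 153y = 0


Characteristic equation: r² - 24r + 153 = 0.
Discriminant is negative; roots r = 12 ± 3i (complex conjugate pair).
General solution uses e^(α x)(C₁ cos(β x) + C₂ sin(β x)): y = e^(12x)(C₁cos(3x) + C₂sin(3x)).


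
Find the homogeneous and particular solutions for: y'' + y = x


Homogeneous: r² + 1 = 0 ⇒ r = ±1i, y_h = C₁cos(x) + C₂sin(x).
Polynomial forcing; try y_p = Ax + B. Then y_p'' + 1 y_p = 1(Ax + B) = x, so B = 0 and A = 1.
General solution: y = C₁cos(x) + C₂sin(x) + x.
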